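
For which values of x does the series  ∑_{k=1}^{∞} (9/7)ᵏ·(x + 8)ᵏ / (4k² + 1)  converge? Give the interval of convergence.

[-79/9, -65/9]

Apply the ratio test: |a_{k+1}| / |a_k| = [(4k² + 1)/(4(k+1)² + 1)] · 9/7, which tends to 9/7 as k → ∞.
Thus R = 1/(9/7) = 7/9.
At x = -65/9: the series is dominated by a constant times Σ 1/k², which converges (p = 2 > 1).
When x = -79/9, absolute convergence follows by limit comparison with Σ 1/k².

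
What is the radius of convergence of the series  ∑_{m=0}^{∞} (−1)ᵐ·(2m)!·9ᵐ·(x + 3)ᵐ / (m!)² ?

R = 1/36

Ratio test: |a_{m+1}/a_m| = (2m+1)·(2m+2)/(m+1)² · 9 → 36 as m → ∞.
Hence the series converges for |x + 3| < 1/(36) = 1/36, so the radius of convergence is 1/36.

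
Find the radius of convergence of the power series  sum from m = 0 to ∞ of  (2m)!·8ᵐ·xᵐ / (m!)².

The ratio of consecutive coefficients is (2m+1)·(2m+2)/(m+1)² · 8 → 32.
The series converges when 32 · |x| < 1, giving R = 1/32.

R = 1/32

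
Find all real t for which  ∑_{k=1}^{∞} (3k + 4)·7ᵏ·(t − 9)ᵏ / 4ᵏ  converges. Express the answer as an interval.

By the ratio test, |a_{k+1}/a_k| = [(3(k+1) + 4)/(3k + 4)] · 7/4 → 7/4.
Thus R = 1/(7/4) = 4/7.
Check t = 67/7: the terms have absolute value of order k, which does not tend to 0, so the series diverges by the divergence test.
When t = 59/7, the terms have absolute value of order k, which does not tend to 0, so the series diverges by the divergence test.

(59/7, 67/7)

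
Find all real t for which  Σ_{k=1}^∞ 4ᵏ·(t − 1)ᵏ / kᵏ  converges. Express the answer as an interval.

(−∞, ∞)

By the Cauchy root test, |a_k|^(1/k) = 4/k → 0.
Since the k-th root of |a_k| tends to 0, the series converges for all real t; R = ∞.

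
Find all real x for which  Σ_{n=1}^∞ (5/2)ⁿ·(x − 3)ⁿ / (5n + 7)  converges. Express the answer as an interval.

Ratio test: |a_{n+1}/a_n| = [(5n + 7)/(5(n+1) + 7)] · 5/2 → 5/2 as n → ∞.
Convergence for |x − 3| · 5/2 < 1, i.e. |x − 3| < 2/5. So R = 2/5.
Endpoint x = 17/5: comparison with the harmonic series Σ 1/n shows the series diverges.
When x = 13/5, an alternating series whose terms decrease to 0 in absolute value, so it converges by the Leibniz criterion.

[13/5, 17/5)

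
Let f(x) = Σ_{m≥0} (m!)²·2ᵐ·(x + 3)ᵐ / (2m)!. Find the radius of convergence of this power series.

R = 2

The ratio of consecutive coefficients is (m+1)²/[(2m+1)·(2m+2)] · 2 → 1/2.
Thus R = 1/(1/2) = 2.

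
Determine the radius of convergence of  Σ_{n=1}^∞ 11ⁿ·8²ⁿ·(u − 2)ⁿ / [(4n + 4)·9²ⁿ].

R = 81/704

By the ratio test, |a_{n+1}/a_n| = [(4n + 4)/(4(n+1) + 4)] · 11·64/81 → 704/81.
Thus R = 1/(704/81) = 81/704.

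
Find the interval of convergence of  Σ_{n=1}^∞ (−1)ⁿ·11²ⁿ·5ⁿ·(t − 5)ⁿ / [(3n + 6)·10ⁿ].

By the ratio test, |a_{n+1}/a_n| = [(3n + 6)/(3(n+1) + 6)] · 121·5/10 → 121/2.
Thus R = 1/(121/2) = 2/121.
Endpoint t = 607/121: the terms alternate in sign and decrease monotonically to 0 in absolute value (size ~ c/n), so the alternating series test gives convergence.
Endpoint t = 603/121: the terms behave like c/n; limit comparison with the harmonic series gives divergence.

(603/121, 607/121]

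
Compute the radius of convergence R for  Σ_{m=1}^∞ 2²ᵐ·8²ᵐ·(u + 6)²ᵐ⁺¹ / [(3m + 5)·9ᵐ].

R = 3/16

Ratio test: |a_{m+1}/a_m| = [(3m + 5)/(3(m+1) + 5)] · 4·64/9 → 256/9 as m → ∞.
Successive powers of (u + 6) differ by 2, so the series converges when |u + 6|² · 256/9 < 1, i.e. |u + 6| < √(9/256) = 3/16. So R = 3/16.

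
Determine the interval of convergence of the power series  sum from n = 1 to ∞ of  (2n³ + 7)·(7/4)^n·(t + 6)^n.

By the ratio test, |a_{n+1}/a_n| = [(2(n+1)³ + 7)/(2n³ + 7)] · 7/4 → 7/4.
The series converges when 7/4 · |t + 6| < 1, giving R = 4/7.
Check t = -38/7: the terms have absolute value of order n³, which does not tend to 0, so the series diverges by the divergence test.
When t = -46/7, the terms have absolute value of order n³, which does not tend to 0, so the series diverges by the divergence test.

(-46/7, -38/7)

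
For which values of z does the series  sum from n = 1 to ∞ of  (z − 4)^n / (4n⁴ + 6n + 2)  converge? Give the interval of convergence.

The ratio of consecutive coefficients is (4n⁴ + 6n + 2)/(4(n+1)⁴ + 6(n+1) + 2) → 1.
Convergence for |z − 4| < 1, so R = 1.
Endpoint z = 5: absolute convergence follows by limit comparison with Σ 1/n⁴.
Endpoint z = 3: the series is dominated by a constant times Σ 1/n⁴, which converges (p = 4 > 1).

[3, 5]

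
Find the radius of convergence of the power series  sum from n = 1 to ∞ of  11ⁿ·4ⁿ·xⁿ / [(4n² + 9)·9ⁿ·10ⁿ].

R = 45/22

Ratio test: |a_{n+1}/a_n| = [(4n² + 9)/(4(n+1)² + 9)] · 11·4/(9·10) → 22/45 as n → ∞.
Convergence for |x| · 22/45 < 1, i.e. |x| < 45/22. So R = 45/22.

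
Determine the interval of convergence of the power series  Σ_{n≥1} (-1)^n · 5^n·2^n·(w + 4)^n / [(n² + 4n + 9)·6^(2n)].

[-38/5, -2/5]

The ratio of consecutive coefficients is [(n² + 4n + 9)/((n+1)² + 4(n+1) + 9)] · 5·2/36 → 5/18.
Convergence for |w + 4| · 5/18 < 1, i.e. |w + 4| < 18/5. So R = 18/5.
When w = -2/5, absolute convergence follows by limit comparison with Σ 1/n².
When w = -38/5, the terms are on the order of 1/n², so the series converges absolutely by comparison with the p-series (p = 2 > 1).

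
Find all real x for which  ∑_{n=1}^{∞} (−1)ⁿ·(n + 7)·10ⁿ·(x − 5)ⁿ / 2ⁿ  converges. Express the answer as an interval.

(24/5, 26/5)

By the ratio test, |a_{n+1}/a_n| = [((n+1) + 7)/(n + 7)] · 10/2 → 5.
Thus R = 1/(5) = 1/5.
Endpoint x = 26/5: the n-th term does not approach 0; divergence by the term test.
Endpoint x = 24/5: the terms have absolute value of order n, which does not tend to 0, so the series diverges by the divergence test.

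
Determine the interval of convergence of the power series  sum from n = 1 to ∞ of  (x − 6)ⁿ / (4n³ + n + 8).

[5, 7]

By the ratio test, |a_{n+1}/a_n| = (4n³ + n + 8)/(4(n+1)³ + (n+1) + 8) → 1.
Convergence for |x − 6| < 1, so R = 1.
Endpoint x = 7: absolute convergence follows by limit comparison with Σ 1/n³.
At x = 5: the series is dominated by a constant times Σ 1/n³, which converges (p = 3 > 1).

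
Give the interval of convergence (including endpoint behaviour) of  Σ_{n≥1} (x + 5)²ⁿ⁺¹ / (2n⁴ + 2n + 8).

Ratio test: |a_{n+1}/a_n| = (2n⁴ + 2n + 8)/(2(n+1)⁴ + 2(n+1) + 8) → 1 as n → ∞.
Successive powers of (x + 5) differ by 2, so the series converges when |x + 5|² · 1 < 1, i.e. |x + 5| < √(1) = 1. So R = 1.
When x = -4, the terms are on the order of 1/n⁴, so the series converges absolutely by comparison with the p-series (p = 4 > 1).
Check x = -6: the terms are on the order of 1/n⁴, so the series converges absolutely by comparison with the p-series (p = 4 > 1).

[-6, -4]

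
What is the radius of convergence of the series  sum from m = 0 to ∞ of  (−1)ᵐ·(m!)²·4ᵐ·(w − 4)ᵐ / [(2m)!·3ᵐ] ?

R = 3

The ratio of consecutive coefficients is (m+1)²/[(2m+1)·(2m+2)] · 4/3 → 1/3.
Convergence for |w − 4| · 1/3 < 1, i.e. |w − 4| < 3. So R = 3.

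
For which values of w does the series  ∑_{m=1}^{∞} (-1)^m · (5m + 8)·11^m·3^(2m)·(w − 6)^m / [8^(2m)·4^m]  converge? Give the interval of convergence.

By the ratio test, |a_{m+1}/a_m| = [(5(m+1) + 8)/(5m + 8)] · 11·9/(64·4) → 99/256.
The series converges when 99/256 · |w − 6| < 1, giving R = 256/99.
When w = 850/99, the terms have absolute value of order m, which does not tend to 0, so the series diverges by the divergence test.
Endpoint w = 338/99: the m-th term does not approach 0; divergence by the term test.

(338/99, 850/99)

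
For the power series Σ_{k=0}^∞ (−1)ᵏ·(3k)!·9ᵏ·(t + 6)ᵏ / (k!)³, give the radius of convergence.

Apply the ratio test: |a_{k+1}| / |a_k| = (3k+1)·(3k+2)·(3k+3)/(k+1)³ · 9, which tends to 243 as k → ∞.
Thus R = 1/(243) = 1/243.

R = 1/243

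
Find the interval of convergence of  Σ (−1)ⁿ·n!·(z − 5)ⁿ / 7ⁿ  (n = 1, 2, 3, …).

Ratio test: |a_{n+1}/a_n| = (n+1) · 1/7 → ∞ as n → ∞.
Since the ratio → ∞, the series diverges for every z ≠ 5, and R = 0.

{5}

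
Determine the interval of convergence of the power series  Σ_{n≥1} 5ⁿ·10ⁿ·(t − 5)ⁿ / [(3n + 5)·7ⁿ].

By the ratio test, |a_{n+1}/a_n| = [(3n + 5)/(3(n+1) + 5)] · 5·10/7 → 50/7.
Thus R = 1/(50/7) = 7/50.
Endpoint t = 257/50: the terms are asymptotic to a nonzero constant times 1/n, so the series diverges by limit comparison with Σ 1/n.
Endpoint t = 243/50: convergence follows from the alternating series test (terms decrease monotonically to 0).

[243/50, 257/50)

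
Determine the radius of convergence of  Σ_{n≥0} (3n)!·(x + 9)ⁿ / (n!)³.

R = 1/27

The ratio of consecutive coefficients is (3n+1)·(3n+2)·(3n+3)/(n+1)³ → 27.
Thus R = 1/(27) = 1/27.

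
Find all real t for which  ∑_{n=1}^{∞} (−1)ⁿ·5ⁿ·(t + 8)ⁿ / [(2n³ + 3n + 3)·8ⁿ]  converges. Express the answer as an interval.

[-48/5, -32/5]

By the ratio test, |a_{n+1}/a_n| = [(2n³ + 3n + 3)/(2(n+1)³ + 3(n+1) + 3)] · 5/8 → 5/8.
Hence the series converges for |t + 8| < 1/(5/8) = 8/5, so the radius of convergence is 8/5.
When t = -32/5, the terms are on the order of 1/n³, so the series converges absolutely by comparison with the p-series (p = 3 > 1).
At t = -48/5: absolute convergence follows by limit comparison with Σ 1/n³.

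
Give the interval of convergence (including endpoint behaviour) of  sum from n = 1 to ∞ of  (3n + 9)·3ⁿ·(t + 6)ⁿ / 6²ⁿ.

(-18, 6)

The ratio of consecutive coefficients is [(3(n+1) + 9)/(3n + 9)] · 3/36 → 1/12.
Hence the series converges for |t + 6| < 1/(1/12) = 12, so the radius of convergence is 12.
Endpoint t = 6: the terms have absolute value of order n, which does not tend to 0, so the series diverges by the divergence test.
Endpoint t = -18: the n-th term does not approach 0; divergence by the term test.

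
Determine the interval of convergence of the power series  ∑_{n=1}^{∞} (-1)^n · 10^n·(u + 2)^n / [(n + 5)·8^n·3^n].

By the ratio test, |a_{n+1}/a_n| = [(n + 5)/((n+1) + 5)] · 10/(8·3) → 5/12.
Convergence for |u + 2| · 5/12 < 1, i.e. |u + 2| < 12/5. So R = 12/5.
Check u = 2/5: the terms alternate in sign and decrease monotonically to 0 in absolute value (size ~ c/n), so the alternating series test gives convergence.
At u = -22/5: the terms behave like c/n; limit comparison with the harmonic series gives divergence.

(-22/5, 2/5]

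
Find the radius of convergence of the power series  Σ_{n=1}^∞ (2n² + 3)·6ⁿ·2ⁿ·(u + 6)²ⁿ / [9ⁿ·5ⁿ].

R = √15/2

The ratio of consecutive coefficients is [(2(n+1)² + 3)/(2n² + 3)] · 6·2/(9·5) → 4/15.
Since the exponent of (u + 6) increases by 2 each term, convergence requires |u + 6|² < 15/4, hence R = √15/2.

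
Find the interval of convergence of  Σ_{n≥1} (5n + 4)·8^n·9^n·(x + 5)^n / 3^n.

(-121/24, -119/24)

By the ratio test, |a_{n+1}/a_n| = [(5(n+1) + 4)/(5n + 4)] · 8·9/3 → 24.
Thus R = 1/(24) = 1/24.
Check x = -119/24: the terms have absolute value of order n, which does not tend to 0, so the series diverges by the divergence test.
At x = -121/24: the terms do not tend to 0, so the series diverges.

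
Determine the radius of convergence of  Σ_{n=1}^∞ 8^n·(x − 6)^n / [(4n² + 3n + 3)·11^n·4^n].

Apply the ratio test: |a_{n+1}| / |a_n| = [(4n² + 3n + 3)/(4(n+1)² + 3(n+1) + 3)] · 8/(11·4), which tends to 2/11 as n → ∞.
Thus R = 1/(2/11) = 11/2.

R = 11/2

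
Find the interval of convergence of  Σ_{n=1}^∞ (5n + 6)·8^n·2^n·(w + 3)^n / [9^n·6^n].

Apply the ratio test: |a_{n+1}| / |a_n| = [(5(n+1) + 6)/(5n + 6)] · 8·2/(9·6), which tends to 8/27 as n → ∞.
Hence the series converges for |w + 3| < 1/(8/27) = 27/8, so the radius of convergence is 27/8.
At w = 3/8: the n-th term does not approach 0; divergence by the term test.
Check w = -51/8: the terms do not tend to 0, so the series diverges.

(-51/8, 3/8)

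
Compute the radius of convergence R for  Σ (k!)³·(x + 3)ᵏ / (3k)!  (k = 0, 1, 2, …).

Apply the ratio test: |a_{k+1}| / |a_k| = (k+1)³/[(3k+1)·(3k+2)·(3k+3)], which tends to 1/27 as k → ∞.
Thus R = 1/(1/27) = 27.

R = 27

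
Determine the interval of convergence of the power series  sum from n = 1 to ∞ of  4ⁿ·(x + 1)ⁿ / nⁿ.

(−∞, ∞)

By the Cauchy root test, |a_n|^(1/n) = 4/n → 0.
Since the n-th root of |a_n| tends to 0, the series converges for all real x; R = ∞.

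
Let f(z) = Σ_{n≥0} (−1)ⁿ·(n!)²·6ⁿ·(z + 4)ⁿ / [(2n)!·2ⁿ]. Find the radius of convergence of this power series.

By the ratio test, |a_{n+1}/a_n| = (n+1)²/[(2n+1)·(2n+2)] · 6/2 → 3/4.
The series converges when 3/4 · |z + 4| < 1, giving R = 4/3.

R = 4/3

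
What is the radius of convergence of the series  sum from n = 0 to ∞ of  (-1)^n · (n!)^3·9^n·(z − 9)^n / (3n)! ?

R = 3

Ratio test: |a_{n+1}/a_n| = (n+1)³/[(3n+1)·(3n+2)·(3n+3)] · 9 → 1/3 as n → ∞.
Thus R = 1/(1/3) = 3.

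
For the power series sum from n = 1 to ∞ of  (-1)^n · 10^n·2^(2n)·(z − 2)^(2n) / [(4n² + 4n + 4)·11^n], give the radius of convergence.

Ratio test: |a_{n+1}/a_n| = [(4n² + 4n + 4)/(4(n+1)² + 4(n+1) + 4)] · 10·4/11 → 40/11 as n → ∞.
Successive powers of (z − 2) differ by 2, so the series converges when |z − 2|² · 40/11 < 1, i.e. |z − 2| < √(11/40). So R = √110/20.

R = √110/20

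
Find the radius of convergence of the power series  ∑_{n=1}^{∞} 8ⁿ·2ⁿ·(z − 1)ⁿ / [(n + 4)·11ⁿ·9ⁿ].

R = 99/16

Apply the ratio test: |a_{n+1}| / |a_n| = [(n + 4)/((n+1) + 4)] · 8·2/(11·9), which tends to 16/99 as n → ∞.
The series converges when 16/99 · |z − 1| < 1, giving R = 99/16.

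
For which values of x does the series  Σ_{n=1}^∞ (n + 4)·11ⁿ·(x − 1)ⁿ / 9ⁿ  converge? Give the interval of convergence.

(2/11, 20/11)

By the ratio test, |a_{n+1}/a_n| = [((n+1) + 4)/(n + 4)] · 11/9 → 11/9.
The series converges when 11/9 · |x − 1| < 1, giving R = 9/11.
At x = 20/11: the terms have absolute value of order n, which does not tend to 0, so the series diverges by the divergence test.
When x = 2/11, the n-th term does not approach 0; divergence by the term test.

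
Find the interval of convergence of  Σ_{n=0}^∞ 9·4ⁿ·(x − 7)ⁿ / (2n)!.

The ratio of consecutive coefficients is 9/9 · 4 · 1/[(2n+1)·(2n+2)] → 0.
The ratio tends to 0 regardless of x, hence R = ∞.

(−∞, ∞)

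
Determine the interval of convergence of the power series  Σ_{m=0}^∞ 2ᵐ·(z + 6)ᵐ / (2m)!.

(−∞, ∞)

By the ratio test, |a_{m+1}/a_m| = 2 · 1/[(2m+1)·(2m+2)] → 0.
The limit is 0, so the series converges for all z; R = ∞.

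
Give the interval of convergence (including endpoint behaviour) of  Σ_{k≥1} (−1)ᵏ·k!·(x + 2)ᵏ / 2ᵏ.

{-2}

By the ratio test, |a_{k+1}/a_k| = (k+1) · 1/2 → ∞.
The terms grow without bound for any (x + 2) ≠ 0, so R = 0 (convergence only at x = -2).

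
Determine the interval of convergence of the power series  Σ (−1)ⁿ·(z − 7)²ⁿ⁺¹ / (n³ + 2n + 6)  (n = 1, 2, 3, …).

The ratio of consecutive coefficients is (n³ + 2n + 6)/((n+1)³ + 2(n+1) + 6) → 1.
Successive powers of (z − 7) differ by 2, so the series converges when |z − 7|² · 1 < 1, i.e. |z − 7| < √(1) = 1. So R = 1.
At z = 8: the series is dominated by a constant times Σ 1/n³, which converges (p = 3 > 1).
Check z = 6: the series is dominated by a constant times Σ 1/n³, which converges (p = 3 > 1).

[6, 8]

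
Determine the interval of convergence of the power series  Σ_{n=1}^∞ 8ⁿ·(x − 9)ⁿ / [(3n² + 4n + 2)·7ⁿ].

The ratio of consecutive coefficients is [(3n² + 4n + 2)/(3(n+1)² + 4(n+1) + 2)] · 8/7 → 8/7.
Hence the series converges for |x − 9| < 1/(8/7) = 7/8, so the radius of convergence is 7/8.
When x = 79/8, absolute convergence follows by limit comparison with Σ 1/n².
Check x = 65/8: the series is dominated by a constant times Σ 1/n², which converges (p = 2 > 1).

[65/8, 79/8]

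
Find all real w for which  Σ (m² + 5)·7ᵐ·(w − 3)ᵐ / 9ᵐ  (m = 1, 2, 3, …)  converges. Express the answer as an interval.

(12/7, 30/7)

Apply the ratio test: |a_{m+1}| / |a_m| = [((m+1)² + 5)/(m² + 5)] · 7/9, which tends to 7/9 as m → ∞.
Convergence for |w − 3| · 7/9 < 1, i.e. |w − 3| < 9/7. So R = 9/7.
At w = 30/7: the m-th term does not approach 0; divergence by the term test.
At w = 12/7: the terms have absolute value of order m², which does not tend to 0, so the series diverges by the divergence test.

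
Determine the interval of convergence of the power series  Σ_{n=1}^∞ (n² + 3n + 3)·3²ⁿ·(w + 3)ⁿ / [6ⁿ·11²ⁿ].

Ratio test: |a_{n+1}/a_n| = [((n+1)² + 3(n+1) + 3)/(n² + 3n + 3)] · 9/(6·121) → 3/242 as n → ∞.
The series converges when 3/242 · |w + 3| < 1, giving R = 242/3.
At w = 233/3: the n-th term does not approach 0; divergence by the term test.
Endpoint w = -251/3: the terms have absolute value of order n², which does not tend to 0, so the series diverges by the divergence test.

(-251/3, 233/3)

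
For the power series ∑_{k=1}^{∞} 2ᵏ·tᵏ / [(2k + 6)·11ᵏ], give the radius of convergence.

Ratio test: |a_{k+1}/a_k| = [(2k + 6)/(2(k+1) + 6)] · 2/11 → 2/11 as k → ∞.
Convergence for |t| · 2/11 < 1, i.e. |t| < 11/2. So R = 11/2.

R = 11/2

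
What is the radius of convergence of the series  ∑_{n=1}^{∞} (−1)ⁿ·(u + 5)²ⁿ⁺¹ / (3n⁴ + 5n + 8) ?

By the ratio test, |a_{n+1}/a_n| = (3n⁴ + 5n + 8)/(3(n+1)⁴ + 5(n+1) + 8) → 1.
Successive powers of (u + 5) differ by 2, so the series converges when |u + 5|² · 1 < 1, i.e. |u + 5| < √(1) = 1. So R = 1.

R = 1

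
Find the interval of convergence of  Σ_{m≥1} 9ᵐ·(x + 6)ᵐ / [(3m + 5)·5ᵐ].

[-59/9, -49/9)

The ratio of consecutive coefficients is [(3m + 5)/(3(m+1) + 5)] · 9/5 → 9/5.
Convergence for |x + 6| · 9/5 < 1, i.e. |x + 6| < 5/9. So R = 5/9.
At x = -49/9: the terms behave like c/m; limit comparison with the harmonic series gives divergence.
At x = -59/9: the terms alternate in sign and decrease monotonically to 0 in absolute value (size ~ c/m), so the alternating series test gives convergence.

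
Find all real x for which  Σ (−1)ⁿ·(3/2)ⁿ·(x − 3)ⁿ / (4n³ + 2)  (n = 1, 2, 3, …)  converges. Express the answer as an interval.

[7/3, 11/3]

Ratio test: |a_{n+1}/a_n| = [(4n³ + 2)/(4(n+1)³ + 2)] · 3/2 → 3/2 as n → ∞.
Hence the series converges for |x − 3| < 1/(3/2) = 2/3, so the radius of convergence is 2/3.
Endpoint x = 11/3: the series is dominated by a constant times Σ 1/n³, which converges (p = 3 > 1).
When x = 7/3, the terms are on the order of 1/n³, so the series converges absolutely by comparison with the p-series (p = 3 > 1).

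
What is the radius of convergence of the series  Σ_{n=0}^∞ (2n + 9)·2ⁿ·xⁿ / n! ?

Apply the ratio test: |a_{n+1}| / |a_n| = (2(n+1) + 9)/(2n + 9) · 2 · 1/(n+1), which tends to 0 as n → ∞.
Since the limit is 0 < 1 for every x, the series converges on all of ℝ and R = ∞.

R = ∞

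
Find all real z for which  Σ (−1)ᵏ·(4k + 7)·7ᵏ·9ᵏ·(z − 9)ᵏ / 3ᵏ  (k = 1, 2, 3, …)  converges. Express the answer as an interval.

By the ratio test, |a_{k+1}/a_k| = [(4(k+1) + 7)/(4k + 7)] · 7·9/3 → 21.
The series converges when 21 · |z − 9| < 1, giving R = 1/21.
When z = 190/21, the k-th term does not approach 0; divergence by the term test.
Endpoint z = 188/21: the terms have absolute value of order k, which does not tend to 0, so the series diverges by the divergence test.

(188/21, 190/21)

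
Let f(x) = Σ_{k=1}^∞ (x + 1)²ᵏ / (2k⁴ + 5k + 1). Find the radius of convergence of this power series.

R = 1

Apply the ratio test: |a_{k+1}| / |a_k| = (2k⁴ + 5k + 1)/(2(k+1)⁴ + 5(k+1) + 1), which tends to 1 as k → ∞.
Writing y = (x + 1)², the series in y has radius 1, so |x + 1| < √(1) = 1 and R = 1.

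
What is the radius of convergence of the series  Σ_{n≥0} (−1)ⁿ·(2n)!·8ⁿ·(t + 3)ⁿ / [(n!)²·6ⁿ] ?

Ratio test: |a_{n+1}/a_n| = (2n+1)·(2n+2)/(n+1)² · 8/6 → 16/3 as n → ∞.
Hence the series converges for |t + 3| < 1/(16/3) = 3/16, so the radius of convergence is 3/16.

R = 3/16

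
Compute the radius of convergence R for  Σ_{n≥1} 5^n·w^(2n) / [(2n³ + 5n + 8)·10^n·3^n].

R = √6

Ratio test: |a_{n+1}/a_n| = [(2n³ + 5n + 8)/(2(n+1)³ + 5(n+1) + 8)] · 5/(10·3) → 1/6 as n → ∞.
Writing y = w², the series in y has radius 6, so |w| < √(6) and R = √6.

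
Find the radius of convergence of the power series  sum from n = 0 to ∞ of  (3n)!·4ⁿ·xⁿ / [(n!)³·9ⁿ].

By the ratio test, |a_{n+1}/a_n| = (3n+1)·(3n+2)·(3n+3)/(n+1)³ · 4/9 → 12.
The series converges when 12 · |x| < 1, giving R = 1/12.

R = 1/12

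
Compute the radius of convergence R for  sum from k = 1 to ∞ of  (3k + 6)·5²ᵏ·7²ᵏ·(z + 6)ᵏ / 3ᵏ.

Apply the ratio test: |a_{k+1}| / |a_k| = [(3(k+1) + 6)/(3k + 6)] · 25·49/3, which tends to 1225/3 as k → ∞.
Convergence for |z + 6| · 1225/3 < 1, i.e. |z + 6| < 3/1225. So R = 3/1225.

R = 3/1225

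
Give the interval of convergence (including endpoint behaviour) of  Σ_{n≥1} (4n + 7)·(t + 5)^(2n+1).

Ratio test: |a_{n+1}/a_n| = (4(n+1) + 7)/(4n + 7) → 1 as n → ∞.
Successive powers of (t + 5) differ by 2, so the series converges when |t + 5|² · 1 < 1, i.e. |t + 5| < √(1) = 1. So R = 1.
At t = -4: the n-th term does not approach 0; divergence by the term test.
When t = -6, the terms have absolute value of order n, which does not tend to 0, so the series diverges by the divergence test.

(-6, -4)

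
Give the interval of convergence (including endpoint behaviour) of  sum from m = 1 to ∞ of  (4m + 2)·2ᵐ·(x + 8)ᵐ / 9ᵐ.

By the ratio test, |a_{m+1}/a_m| = [(4(m+1) + 2)/(4m + 2)] · 2/9 → 2/9.
Hence the series converges for |x + 8| < 1/(2/9) = 9/2, so the radius of convergence is 9/2.
Endpoint x = -7/2: the terms have absolute value of order m, which does not tend to 0, so the series diverges by the divergence test.
Check x = -25/2: the m-th term does not approach 0; divergence by the term test.

(-25/2, -7/2)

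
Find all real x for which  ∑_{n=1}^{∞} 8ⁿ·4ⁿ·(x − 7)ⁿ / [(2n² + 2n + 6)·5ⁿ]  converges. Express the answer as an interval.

By the ratio test, |a_{n+1}/a_n| = [(2n² + 2n + 6)/(2(n+1)² + 2(n+1) + 6)] · 8·4/5 → 32/5.
The series converges when 32/5 · |x − 7| < 1, giving R = 5/32.
Endpoint x = 229/32: the series is dominated by a constant times Σ 1/n², which converges (p = 2 > 1).
At x = 219/32: absolute convergence follows by limit comparison with Σ 1/n².

[219/32, 229/32]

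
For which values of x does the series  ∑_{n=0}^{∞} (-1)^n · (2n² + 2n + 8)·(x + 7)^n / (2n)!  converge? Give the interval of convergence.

(−∞, ∞)

By the ratio test, |a_{n+1}/a_n| = (2(n+1)² + 2(n+1) + 8)/(2n² + 2n + 8) · 1/[(2n+1)·(2n+2)] → 0.
The limit is 0, so the series converges for all x; R = ∞.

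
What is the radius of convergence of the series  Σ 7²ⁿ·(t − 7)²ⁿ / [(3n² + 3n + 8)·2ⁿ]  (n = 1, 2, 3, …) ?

Apply the ratio test: |a_{n+1}| / |a_n| = [(3n² + 3n + 8)/(3(n+1)² + 3(n+1) + 8)] · 49/2, which tends to 49/2 as n → ∞.
Successive powers of (t − 7) differ by 2, so the series converges when |t − 7|² · 49/2 < 1, i.e. |t − 7| < √(2/49). So R = √2/7.

R = √2/7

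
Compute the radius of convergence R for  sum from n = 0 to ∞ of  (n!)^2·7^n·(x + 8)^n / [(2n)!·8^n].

R = 32/7

By the ratio test, |a_{n+1}/a_n| = (n+1)²/[(2n+1)·(2n+2)] · 7/8 → 7/32.
Hence the series converges for |x + 8| < 1/(7/32) = 32/7, so the radius of convergence is 32/7.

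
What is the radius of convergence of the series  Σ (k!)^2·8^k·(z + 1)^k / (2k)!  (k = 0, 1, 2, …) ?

R = 1/2

Apply the ratio test: |a_{k+1}| / |a_k| = (k+1)²/[(2k+1)·(2k+2)] · 8, which tends to 2 as k → ∞.
Hence the series converges for |z + 1| < 1/(2) = 1/2, so the radius of convergence is 1/2.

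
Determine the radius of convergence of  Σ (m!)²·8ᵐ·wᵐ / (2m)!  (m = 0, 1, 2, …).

R = 1/2

By the ratio test, |a_{m+1}/a_m| = (m+1)²/[(2m+1)·(2m+2)] · 8 → 2.
The series converges when 2 · |w| < 1, giving R = 1/2.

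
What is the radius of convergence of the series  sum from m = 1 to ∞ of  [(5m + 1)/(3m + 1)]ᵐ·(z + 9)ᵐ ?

R = 3/5

Applying the root test, |a_m|^(1/m) = (5m + 1)/(3m + 1) → 5/3.
The series converges when 5/3 · |z + 9| < 1, giving R = 3/5.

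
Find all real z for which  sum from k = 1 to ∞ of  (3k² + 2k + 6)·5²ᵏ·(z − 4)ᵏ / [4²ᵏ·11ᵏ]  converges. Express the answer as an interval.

The ratio of consecutive coefficients is [(3(k+1)² + 2(k+1) + 6)/(3k² + 2k + 6)] · 25/(16·11) → 25/176.
Hence the series converges for |z − 4| < 1/(25/176) = 176/25, so the radius of convergence is 176/25.
Endpoint z = 276/25: the terms have absolute value of order k², which does not tend to 0, so the series diverges by the divergence test.
Endpoint z = -76/25: the k-th term does not approach 0; divergence by the term test.

(-76/25, 276/25)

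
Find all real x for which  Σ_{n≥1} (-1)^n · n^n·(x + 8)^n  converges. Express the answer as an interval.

Applying the root test, |a_n|^(1/n) = n → ∞.
The root grows without bound, so R = 0 (convergence only at x = -8).

{-8}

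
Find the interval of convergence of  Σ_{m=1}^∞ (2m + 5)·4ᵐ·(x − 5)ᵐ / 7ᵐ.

(13/4, 27/4)

Ratio test: |a_{m+1}/a_m| = [(2(m+1) + 5)/(2m + 5)] · 4/7 → 4/7 as m → ∞.
Convergence for |x − 5| · 4/7 < 1, i.e. |x − 5| < 7/4. So R = 7/4.
Check x = 27/4: the m-th term does not approach 0; divergence by the term test.
At x = 13/4: the m-th term does not approach 0; divergence by the term test.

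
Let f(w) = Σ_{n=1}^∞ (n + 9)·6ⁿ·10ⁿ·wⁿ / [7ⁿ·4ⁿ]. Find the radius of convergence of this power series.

The ratio of consecutive coefficients is [((n+1) + 9)/(n + 9)] · 6·10/(7·4) → 15/7.
Thus R = 1/(15/7) = 7/15.

R = 7/15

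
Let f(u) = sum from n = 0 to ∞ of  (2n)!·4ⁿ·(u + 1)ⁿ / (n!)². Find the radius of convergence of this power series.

The ratio of consecutive coefficients is (2n+1)·(2n+2)/(n+1)² · 4 → 16.
Convergence for |u + 1| · 16 < 1, i.e. |u + 1| < 1/16. So R = 1/16.

R = 1/16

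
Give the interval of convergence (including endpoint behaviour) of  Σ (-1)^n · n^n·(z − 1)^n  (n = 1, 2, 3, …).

By the Cauchy root test, |a_n|^(1/n) = n → ∞.
The root grows without bound, so R = 0 (convergence only at z = 1).

{1}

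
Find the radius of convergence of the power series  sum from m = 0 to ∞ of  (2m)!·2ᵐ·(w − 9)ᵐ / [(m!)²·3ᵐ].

R = 3/8

The ratio of consecutive coefficients is (2m+1)·(2m+2)/(m+1)² · 2/3 → 8/3.
Hence the series converges for |w − 9| < 1/(8/3) = 3/8, so the radius of convergence is 3/8.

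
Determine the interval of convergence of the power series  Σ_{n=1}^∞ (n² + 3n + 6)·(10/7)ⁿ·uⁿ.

Ratio test: |a_{n+1}/a_n| = [((n+1)² + 3(n+1) + 6)/(n² + 3n + 6)] · 10/7 → 10/7 as n → ∞.
The series converges when 10/7 · |u| < 1, giving R = 7/10.
At u = 7/10: the terms do not tend to 0, so the series diverges.
Endpoint u = -7/10: the terms do not tend to 0, so the series diverges.

(-7/10, 7/10)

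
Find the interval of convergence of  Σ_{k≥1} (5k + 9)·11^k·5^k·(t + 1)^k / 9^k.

(-64/55, -46/55)

The ratio of consecutive coefficients is [(5(k+1) + 9)/(5k + 9)] · 11·5/9 → 55/9.
Hence the series converges for |t + 1| < 1/(55/9) = 9/55, so the radius of convergence is 9/55.
Endpoint t = -46/55: the terms have absolute value of order k, which does not tend to 0, so the series diverges by the divergence test.
At t = -64/55: the terms have absolute value of order k, which does not tend to 0, so the series diverges by the divergence test.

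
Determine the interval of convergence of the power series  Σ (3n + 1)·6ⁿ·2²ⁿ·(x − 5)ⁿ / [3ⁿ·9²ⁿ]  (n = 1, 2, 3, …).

The ratio of consecutive coefficients is [(3(n+1) + 1)/(3n + 1)] · 6·4/(3·81) → 8/81.
Thus R = 1/(8/81) = 81/8.
When x = 121/8, the terms have absolute value of order n, which does not tend to 0, so the series diverges by the divergence test.
Check x = -41/8: the terms do not tend to 0, so the series diverges.

(-41/8, 121/8)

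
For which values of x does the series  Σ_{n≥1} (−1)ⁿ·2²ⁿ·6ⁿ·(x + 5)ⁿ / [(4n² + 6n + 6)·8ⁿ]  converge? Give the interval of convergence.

[-16/3, -14/3]

Apply the ratio test: |a_{n+1}| / |a_n| = [(4n² + 6n + 6)/(4(n+1)² + 6(n+1) + 6)] · 4·6/8, which tends to 3 as n → ∞.
Convergence for |x + 5| · 3 < 1, i.e. |x + 5| < 1/3. So R = 1/3.
Check x = -14/3: the terms are on the order of 1/n², so the series converges absolutely by comparison with the p-series (p = 2 > 1).
At x = -16/3: the series is dominated by a constant times Σ 1/n², which converges (p = 2 > 1).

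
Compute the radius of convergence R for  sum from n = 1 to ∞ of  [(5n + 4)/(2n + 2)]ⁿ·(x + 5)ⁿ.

R = 2/5

By the Cauchy root test, |a_n|^(1/n) = (5n + 4)/(2n + 2) → 5/2.
Convergence for |x + 5| · 5/2 < 1, i.e. |x + 5| < 2/5. So R = 2/5.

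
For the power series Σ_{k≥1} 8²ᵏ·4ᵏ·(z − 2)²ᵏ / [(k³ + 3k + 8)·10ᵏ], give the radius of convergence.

R = √10/16

Apply the ratio test: |a_{k+1}| / |a_k| = [(k³ + 3k + 8)/((k+1)³ + 3(k+1) + 8)] · 64·4/10, which tends to 128/5 as k → ∞.
Since the exponent of (z − 2) increases by 2 each term, convergence requires |z − 2|² < 5/128, hence R = √10/16.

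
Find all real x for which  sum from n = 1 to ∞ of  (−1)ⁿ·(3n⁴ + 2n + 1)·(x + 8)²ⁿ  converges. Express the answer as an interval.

(-9, -7)

Apply the ratio test: |a_{n+1}| / |a_n| = (3(n+1)⁴ + 2(n+1) + 1)/(3n⁴ + 2n + 1), which tends to 1 as n → ∞.
Writing y = (x + 8)², the series in y has radius 1, so |x + 8| < √(1) = 1 and R = 1.
Endpoint x = -7: the terms have absolute value of order n⁴, which does not tend to 0, so the series diverges by the divergence test.
At x = -9: the terms have absolute value of order n⁴, which does not tend to 0, so the series diverges by the divergence test.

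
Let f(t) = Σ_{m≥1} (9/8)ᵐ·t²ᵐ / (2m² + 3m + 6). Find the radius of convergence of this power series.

R = 2√2/3

By the ratio test, |a_{m+1}/a_m| = [(2m² + 3m + 6)/(2(m+1)² + 3(m+1) + 6)] · 9/8 → 9/8.
Writing y = t², the series in y has radius 8/9, so |t| < √(8/9) and R = 2√2/3.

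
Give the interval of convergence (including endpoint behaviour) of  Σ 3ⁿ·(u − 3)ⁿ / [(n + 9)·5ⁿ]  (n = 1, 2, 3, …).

[4/3, 14/3)

By the ratio test, |a_{n+1}/a_n| = [(n + 9)/((n+1) + 9)] · 3/5 → 3/5.
Hence the series converges for |u − 3| < 1/(3/5) = 5/3, so the radius of convergence is 5/3.
Endpoint u = 14/3: the terms are asymptotic to a nonzero constant times 1/n, so the series diverges by limit comparison with Σ 1/n.
Endpoint u = 4/3: convergence follows from the alternating series test (terms decrease monotonically to 0).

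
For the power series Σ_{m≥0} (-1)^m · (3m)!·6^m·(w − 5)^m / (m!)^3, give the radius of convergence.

R = 1/162

By the ratio test, |a_{m+1}/a_m| = (3m+1)·(3m+2)·(3m+3)/(m+1)³ · 6 → 162.
Convergence for |w − 5| · 162 < 1, i.e. |w − 5| < 1/162. So R = 1/162.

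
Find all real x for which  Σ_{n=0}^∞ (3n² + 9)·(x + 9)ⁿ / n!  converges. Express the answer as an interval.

(−∞, ∞)

The ratio of consecutive coefficients is (3(n+1)² + 9)/(3n² + 9) · 1/(n+1) → 0.
The limit is 0, so the series converges for all x; R = ∞.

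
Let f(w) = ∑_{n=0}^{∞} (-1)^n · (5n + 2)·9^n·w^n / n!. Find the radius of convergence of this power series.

Ratio test: |a_{n+1}/a_n| = (5(n+1) + 2)/(5n + 2) · 9 · 1/(n+1) → 0 as n → ∞.
The ratio tends to 0 regardless of w, hence R = ∞.

R = ∞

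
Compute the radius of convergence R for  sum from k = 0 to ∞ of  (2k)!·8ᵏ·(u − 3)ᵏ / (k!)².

R = 1/32

By the ratio test, |a_{k+1}/a_k| = (2k+1)·(2k+2)/(k+1)² · 8 → 32.
Thus R = 1/(32) = 1/32.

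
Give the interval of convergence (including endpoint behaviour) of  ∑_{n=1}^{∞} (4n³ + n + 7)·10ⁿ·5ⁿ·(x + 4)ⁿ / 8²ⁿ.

The ratio of consecutive coefficients is [(4(n+1)³ + (n+1) + 7)/(4n³ + n + 7)] · 10·5/64 → 25/32.
Hence the series converges for |x + 4| < 1/(25/32) = 32/25, so the radius of convergence is 32/25.
At x = -68/25: the n-th term does not approach 0; divergence by the term test.
Check x = -132/25: the terms do not tend to 0, so the series diverges.

(-132/25, -68/25)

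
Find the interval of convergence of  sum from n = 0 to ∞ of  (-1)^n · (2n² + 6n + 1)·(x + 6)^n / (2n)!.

By the ratio test, |a_{n+1}/a_n| = (2(n+1)² + 6(n+1) + 1)/(2n² + 6n + 1) · 1/[(2n+1)·(2n+2)] → 0.
Since the limit is 0 < 1 for every x, the series converges on all of ℝ and R = ∞.

(−∞, ∞)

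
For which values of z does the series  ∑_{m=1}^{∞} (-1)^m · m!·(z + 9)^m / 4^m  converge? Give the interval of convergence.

The ratio of consecutive coefficients is (m+1) · 1/4 → ∞.
The terms grow without bound for any (z + 9) ≠ 0, so R = 0 (convergence only at z = -9).

{-9}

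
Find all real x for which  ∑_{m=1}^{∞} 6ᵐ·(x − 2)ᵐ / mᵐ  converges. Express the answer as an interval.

Applying the root test, |a_m|^(1/m) = 6/m → 0.
The limit is 0 for every x, so R = ∞.

(−∞, ∞)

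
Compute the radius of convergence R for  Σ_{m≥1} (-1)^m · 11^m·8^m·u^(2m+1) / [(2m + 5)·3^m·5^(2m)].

Ratio test: |a_{m+1}/a_m| = [(2m + 5)/(2(m+1) + 5)] · 11·8/(3·25) → 88/75 as m → ∞.
Since the exponent of u increases by 2 each term, convergence requires |u|² < 75/88, hence R = 5√66/44.

R = 5√66/44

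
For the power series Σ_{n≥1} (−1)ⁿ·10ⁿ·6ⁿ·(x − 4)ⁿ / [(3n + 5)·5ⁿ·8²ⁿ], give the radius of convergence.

Ratio test: |a_{n+1}/a_n| = [(3n + 5)/(3(n+1) + 5)] · 10·6/(5·64) → 3/16 as n → ∞.
Hence the series converges for |x − 4| < 1/(3/16) = 16/3, so the radius of convergence is 16/3.

R = 16/3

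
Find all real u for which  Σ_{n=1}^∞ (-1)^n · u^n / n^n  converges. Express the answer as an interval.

By the Cauchy root test, |a_n|^(1/n) = 1/n → 0.
Since the n-th root of |a_n| tends to 0, the series converges for all real u; R = ∞.

(−∞, ∞)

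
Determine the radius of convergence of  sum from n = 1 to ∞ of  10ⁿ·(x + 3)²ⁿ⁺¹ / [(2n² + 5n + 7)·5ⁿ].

R = √2/2

Ratio test: |a_{n+1}/a_n| = [(2n² + 5n + 7)/(2(n+1)² + 5(n+1) + 7)] · 10/5 → 2 as n → ∞.
Since the exponent of (x + 3) increases by 2 each term, convergence requires |x + 3|² < 1/2, hence R = √2/2.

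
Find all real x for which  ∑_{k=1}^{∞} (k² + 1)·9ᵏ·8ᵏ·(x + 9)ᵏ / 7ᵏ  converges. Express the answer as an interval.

(-655/72, -641/72)

Ratio test: |a_{k+1}/a_k| = [((k+1)² + 1)/(k² + 1)] · 9·8/7 → 72/7 as k → ∞.
Hence the series converges for |x + 9| < 1/(72/7) = 7/72, so the radius of convergence is 7/72.
At x = -641/72: the terms do not tend to 0, so the series diverges.
When x = -655/72, the terms have absolute value of order k², which does not tend to 0, so the series diverges by the divergence test.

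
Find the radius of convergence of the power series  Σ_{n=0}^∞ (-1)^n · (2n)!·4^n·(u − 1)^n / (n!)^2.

R = 1/16

Apply the ratio test: |a_{n+1}| / |a_n| = (2n+1)·(2n+2)/(n+1)² · 4, which tends to 16 as n → ∞.
Convergence for |u − 1| · 16 < 1, i.e. |u − 1| < 1/16. So R = 1/16.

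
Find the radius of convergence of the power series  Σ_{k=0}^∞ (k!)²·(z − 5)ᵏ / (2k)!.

R = 4

Apply the ratio test: |a_{k+1}| / |a_k| = (k+1)²/[(2k+1)·(2k+2)], which tends to 1/4 as k → ∞.
The series converges when 1/4 · |z − 5| < 1, giving R = 4.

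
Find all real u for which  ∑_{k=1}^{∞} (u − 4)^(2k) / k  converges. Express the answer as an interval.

The ratio of consecutive coefficients is k/(k+1) → 1.
Successive powers of (u − 4) differ by 2, so the series converges when |u − 4|² · 1 < 1, i.e. |u − 4| < √(1) = 1. So R = 1.
Endpoint u = 5: the terms are asymptotic to a nonzero constant times 1/k, so the series diverges by limit comparison with Σ 1/k.
At u = 3: the terms behave like c/k; limit comparison with the harmonic series gives divergence.

(3, 5)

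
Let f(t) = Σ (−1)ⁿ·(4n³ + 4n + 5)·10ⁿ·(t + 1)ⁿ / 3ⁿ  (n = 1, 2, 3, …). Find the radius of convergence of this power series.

R = 3/10

The ratio of consecutive coefficients is [(4(n+1)³ + 4(n+1) + 5)/(4n³ + 4n + 5)] · 10/3 → 10/3.
Convergence for |t + 1| · 10/3 < 1, i.e. |t + 1| < 3/10. So R = 3/10.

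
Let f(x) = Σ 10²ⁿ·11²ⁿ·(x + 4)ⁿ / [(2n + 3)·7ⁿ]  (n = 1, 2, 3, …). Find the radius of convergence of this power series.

R = 7/12100

Ratio test: |a_{n+1}/a_n| = [(2n + 3)/(2(n+1) + 3)] · 100·121/7 → 12100/7 as n → ∞.
Hence the series converges for |x + 4| < 1/(12100/7) = 7/12100, so the radius of convergence is 7/12100.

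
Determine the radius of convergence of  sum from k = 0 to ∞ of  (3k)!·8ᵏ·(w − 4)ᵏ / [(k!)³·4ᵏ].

R = 1/54

By the ratio test, |a_{k+1}/a_k| = (3k+1)·(3k+2)·(3k+3)/(k+1)³ · 8/4 → 54.
Hence the series converges for |w − 4| < 1/(54) = 1/54, so the radius of convergence is 1/54.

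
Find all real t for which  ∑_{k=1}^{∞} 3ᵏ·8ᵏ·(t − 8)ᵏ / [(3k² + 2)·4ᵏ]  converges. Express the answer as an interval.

Ratio test: |a_{k+1}/a_k| = [(3k² + 2)/(3(k+1)² + 2)] · 3·8/4 → 6 as k → ∞.
Hence the series converges for |t − 8| < 1/(6) = 1/6, so the radius of convergence is 1/6.
Endpoint t = 49/6: the series is dominated by a constant times Σ 1/k², which converges (p = 2 > 1).
Check t = 47/6: the terms are on the order of 1/k², so the series converges absolutely by comparison with the p-series (p = 2 > 1).

[47/6, 49/6]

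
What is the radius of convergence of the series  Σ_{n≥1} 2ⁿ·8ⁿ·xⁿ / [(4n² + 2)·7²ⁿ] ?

Ratio test: |a_{n+1}/a_n| = [(4n² + 2)/(4(n+1)² + 2)] · 2·8/49 → 16/49 as n → ∞.
The series converges when 16/49 · |x| < 1, giving R = 49/16.

R = 49/16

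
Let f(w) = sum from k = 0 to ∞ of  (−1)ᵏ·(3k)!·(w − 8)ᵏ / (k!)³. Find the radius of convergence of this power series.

R = 1/27

Ratio test: |a_{k+1}/a_k| = (3k+1)·(3k+2)·(3k+3)/(k+1)³ → 27 as k → ∞.
The series converges when 27 · |w − 8| < 1, giving R = 1/27.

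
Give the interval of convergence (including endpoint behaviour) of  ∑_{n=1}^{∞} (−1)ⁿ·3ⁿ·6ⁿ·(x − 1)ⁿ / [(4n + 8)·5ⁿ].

(13/18, 23/18]

The ratio of consecutive coefficients is [(4n + 8)/(4(n+1) + 8)] · 3·6/5 → 18/5.
The series converges when 18/5 · |x − 1| < 1, giving R = 5/18.
At x = 23/18: convergence follows from the alternating series test (terms decrease monotonically to 0).
Endpoint x = 13/18: the terms behave like c/n; limit comparison with the harmonic series gives divergence.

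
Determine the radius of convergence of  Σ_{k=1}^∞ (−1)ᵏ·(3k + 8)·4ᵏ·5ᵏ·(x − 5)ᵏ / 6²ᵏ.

Ratio test: |a_{k+1}/a_k| = [(3(k+1) + 8)/(3k + 8)] · 4·5/36 → 5/9 as k → ∞.
The series converges when 5/9 · |x − 5| < 1, giving R = 9/5.

R = 9/5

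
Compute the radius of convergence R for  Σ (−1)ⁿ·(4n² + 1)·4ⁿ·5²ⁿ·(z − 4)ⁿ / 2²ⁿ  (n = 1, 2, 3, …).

R = 1/25

The ratio of consecutive coefficients is [(4(n+1)² + 1)/(4n² + 1)] · 4·25/4 → 25.
Convergence for |z − 4| · 25 < 1, i.e. |z − 4| < 1/25. So R = 1/25.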